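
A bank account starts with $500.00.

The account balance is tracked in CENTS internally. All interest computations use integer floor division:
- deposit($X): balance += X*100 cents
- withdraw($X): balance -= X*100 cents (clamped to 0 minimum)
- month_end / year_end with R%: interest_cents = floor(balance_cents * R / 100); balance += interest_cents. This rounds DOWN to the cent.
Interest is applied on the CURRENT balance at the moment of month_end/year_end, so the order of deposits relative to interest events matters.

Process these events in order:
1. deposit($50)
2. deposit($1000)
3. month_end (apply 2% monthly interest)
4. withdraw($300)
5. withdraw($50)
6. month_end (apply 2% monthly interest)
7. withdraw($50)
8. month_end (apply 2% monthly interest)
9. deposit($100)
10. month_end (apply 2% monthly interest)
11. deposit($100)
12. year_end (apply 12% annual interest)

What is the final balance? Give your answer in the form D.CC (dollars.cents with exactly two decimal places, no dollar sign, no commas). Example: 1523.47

Answer: 1631.07

Derivation:
After 1 (deposit($50)): balance=$550.00 total_interest=$0.00
After 2 (deposit($1000)): balance=$1550.00 total_interest=$0.00
After 3 (month_end (apply 2% monthly interest)): balance=$1581.00 total_interest=$31.00
After 4 (withdraw($300)): balance=$1281.00 total_interest=$31.00
After 5 (withdraw($50)): balance=$1231.00 total_interest=$31.00
After 6 (month_end (apply 2% monthly interest)): balance=$1255.62 total_interest=$55.62
After 7 (withdraw($50)): balance=$1205.62 total_interest=$55.62
After 8 (month_end (apply 2% monthly interest)): balance=$1229.73 total_interest=$79.73
After 9 (deposit($100)): balance=$1329.73 total_interest=$79.73
After 10 (month_end (apply 2% monthly interest)): balance=$1356.32 total_interest=$106.32
After 11 (deposit($100)): balance=$1456.32 total_interest=$106.32
After 12 (year_end (apply 12% annual interest)): balance=$1631.07 total_interest=$281.07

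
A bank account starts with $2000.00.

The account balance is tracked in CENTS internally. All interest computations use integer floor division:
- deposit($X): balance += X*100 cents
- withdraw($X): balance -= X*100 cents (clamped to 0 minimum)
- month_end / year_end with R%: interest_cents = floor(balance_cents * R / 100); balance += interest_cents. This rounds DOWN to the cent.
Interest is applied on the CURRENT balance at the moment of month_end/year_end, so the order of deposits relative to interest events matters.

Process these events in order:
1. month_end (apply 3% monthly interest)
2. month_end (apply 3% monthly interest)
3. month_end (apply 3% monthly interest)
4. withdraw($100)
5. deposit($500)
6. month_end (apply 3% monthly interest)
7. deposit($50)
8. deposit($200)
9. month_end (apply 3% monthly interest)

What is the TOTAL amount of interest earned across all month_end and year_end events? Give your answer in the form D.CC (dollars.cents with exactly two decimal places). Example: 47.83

After 1 (month_end (apply 3% monthly interest)): balance=$2060.00 total_interest=$60.00
After 2 (month_end (apply 3% monthly interest)): balance=$2121.80 total_interest=$121.80
After 3 (month_end (apply 3% monthly interest)): balance=$2185.45 total_interest=$185.45
After 4 (withdraw($100)): balance=$2085.45 total_interest=$185.45
After 5 (deposit($500)): balance=$2585.45 total_interest=$185.45
After 6 (month_end (apply 3% monthly interest)): balance=$2663.01 total_interest=$263.01
After 7 (deposit($50)): balance=$2713.01 total_interest=$263.01
After 8 (deposit($200)): balance=$2913.01 total_interest=$263.01
After 9 (month_end (apply 3% monthly interest)): balance=$3000.40 total_interest=$350.40

Answer: 350.40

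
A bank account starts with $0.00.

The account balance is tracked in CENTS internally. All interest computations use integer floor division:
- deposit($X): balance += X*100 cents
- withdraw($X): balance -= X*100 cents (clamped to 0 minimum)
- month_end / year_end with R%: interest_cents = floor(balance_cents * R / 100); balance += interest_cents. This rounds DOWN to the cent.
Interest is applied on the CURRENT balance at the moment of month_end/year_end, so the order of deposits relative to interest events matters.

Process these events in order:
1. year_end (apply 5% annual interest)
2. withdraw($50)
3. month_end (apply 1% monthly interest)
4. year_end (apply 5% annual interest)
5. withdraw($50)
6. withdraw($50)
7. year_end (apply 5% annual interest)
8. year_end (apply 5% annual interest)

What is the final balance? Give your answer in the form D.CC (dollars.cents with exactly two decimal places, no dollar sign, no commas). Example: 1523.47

After 1 (year_end (apply 5% annual interest)): balance=$0.00 total_interest=$0.00
After 2 (withdraw($50)): balance=$0.00 total_interest=$0.00
After 3 (month_end (apply 1% monthly interest)): balance=$0.00 total_interest=$0.00
After 4 (year_end (apply 5% annual interest)): balance=$0.00 total_interest=$0.00
After 5 (withdraw($50)): balance=$0.00 total_interest=$0.00
After 6 (withdraw($50)): balance=$0.00 total_interest=$0.00
After 7 (year_end (apply 5% annual interest)): balance=$0.00 total_interest=$0.00
After 8 (year_end (apply 5% annual interest)): balance=$0.00 total_interest=$0.00

Answer: 0.00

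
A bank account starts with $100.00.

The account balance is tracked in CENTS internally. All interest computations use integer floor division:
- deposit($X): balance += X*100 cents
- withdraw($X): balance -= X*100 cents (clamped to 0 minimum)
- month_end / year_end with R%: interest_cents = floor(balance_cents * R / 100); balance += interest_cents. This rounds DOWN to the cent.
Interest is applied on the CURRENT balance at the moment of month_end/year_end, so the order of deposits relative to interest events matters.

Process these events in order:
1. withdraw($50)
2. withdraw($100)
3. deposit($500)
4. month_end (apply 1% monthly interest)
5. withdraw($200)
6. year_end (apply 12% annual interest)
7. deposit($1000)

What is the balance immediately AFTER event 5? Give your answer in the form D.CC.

Answer: 305.00

Derivation:
After 1 (withdraw($50)): balance=$50.00 total_interest=$0.00
After 2 (withdraw($100)): balance=$0.00 total_interest=$0.00
After 3 (deposit($500)): balance=$500.00 total_interest=$0.00
After 4 (month_end (apply 1% monthly interest)): balance=$505.00 total_interest=$5.00
After 5 (withdraw($200)): balance=$305.00 total_interest=$5.00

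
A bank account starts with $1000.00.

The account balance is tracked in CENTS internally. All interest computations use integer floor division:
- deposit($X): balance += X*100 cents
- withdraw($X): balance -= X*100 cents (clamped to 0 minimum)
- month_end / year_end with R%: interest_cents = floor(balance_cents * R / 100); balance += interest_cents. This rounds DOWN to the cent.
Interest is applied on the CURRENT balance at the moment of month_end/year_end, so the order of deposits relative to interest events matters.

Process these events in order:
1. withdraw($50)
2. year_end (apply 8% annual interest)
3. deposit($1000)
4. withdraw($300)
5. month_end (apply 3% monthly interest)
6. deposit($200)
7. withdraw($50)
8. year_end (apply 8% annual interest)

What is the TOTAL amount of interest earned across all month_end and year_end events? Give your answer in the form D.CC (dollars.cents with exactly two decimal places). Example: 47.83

Answer: 282.00

Derivation:
After 1 (withdraw($50)): balance=$950.00 total_interest=$0.00
After 2 (year_end (apply 8% annual interest)): balance=$1026.00 total_interest=$76.00
After 3 (deposit($1000)): balance=$2026.00 total_interest=$76.00
After 4 (withdraw($300)): balance=$1726.00 total_interest=$76.00
After 5 (month_end (apply 3% monthly interest)): balance=$1777.78 total_interest=$127.78
After 6 (deposit($200)): balance=$1977.78 total_interest=$127.78
After 7 (withdraw($50)): balance=$1927.78 total_interest=$127.78
After 8 (year_end (apply 8% annual interest)): balance=$2082.00 total_interest=$282.00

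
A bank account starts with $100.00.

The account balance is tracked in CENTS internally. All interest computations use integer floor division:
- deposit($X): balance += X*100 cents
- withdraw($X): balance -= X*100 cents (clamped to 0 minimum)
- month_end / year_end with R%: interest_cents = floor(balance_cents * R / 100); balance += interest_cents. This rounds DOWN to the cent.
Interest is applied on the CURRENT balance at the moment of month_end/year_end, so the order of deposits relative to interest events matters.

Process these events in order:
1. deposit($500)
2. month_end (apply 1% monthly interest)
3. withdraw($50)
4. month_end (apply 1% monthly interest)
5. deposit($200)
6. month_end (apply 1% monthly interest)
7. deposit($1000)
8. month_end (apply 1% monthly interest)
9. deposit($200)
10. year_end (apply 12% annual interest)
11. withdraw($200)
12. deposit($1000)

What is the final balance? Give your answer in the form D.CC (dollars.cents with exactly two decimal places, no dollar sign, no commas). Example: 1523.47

Answer: 3025.28

Derivation:
After 1 (deposit($500)): balance=$600.00 total_interest=$0.00
After 2 (month_end (apply 1% monthly interest)): balance=$606.00 total_interest=$6.00
After 3 (withdraw($50)): balance=$556.00 total_interest=$6.00
After 4 (month_end (apply 1% monthly interest)): balance=$561.56 total_interest=$11.56
After 5 (deposit($200)): balance=$761.56 total_interest=$11.56
After 6 (month_end (apply 1% monthly interest)): balance=$769.17 total_interest=$19.17
After 7 (deposit($1000)): balance=$1769.17 total_interest=$19.17
After 8 (month_end (apply 1% monthly interest)): balance=$1786.86 total_interest=$36.86
After 9 (deposit($200)): balance=$1986.86 total_interest=$36.86
After 10 (year_end (apply 12% annual interest)): balance=$2225.28 total_interest=$275.28
After 11 (withdraw($200)): balance=$2025.28 total_interest=$275.28
After 12 (deposit($1000)): balance=$3025.28 total_interest=$275.28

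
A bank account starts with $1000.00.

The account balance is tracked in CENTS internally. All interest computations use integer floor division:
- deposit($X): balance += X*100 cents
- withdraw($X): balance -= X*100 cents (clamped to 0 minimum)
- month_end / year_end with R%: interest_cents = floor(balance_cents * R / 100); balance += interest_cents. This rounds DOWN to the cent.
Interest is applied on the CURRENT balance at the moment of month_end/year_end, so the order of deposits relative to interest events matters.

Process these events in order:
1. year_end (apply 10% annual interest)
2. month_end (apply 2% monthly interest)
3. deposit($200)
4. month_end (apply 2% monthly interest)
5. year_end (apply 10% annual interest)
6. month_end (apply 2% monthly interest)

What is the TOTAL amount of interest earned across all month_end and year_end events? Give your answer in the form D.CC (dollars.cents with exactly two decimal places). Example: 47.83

Answer: 312.94

Derivation:
After 1 (year_end (apply 10% annual interest)): balance=$1100.00 total_interest=$100.00
After 2 (month_end (apply 2% monthly interest)): balance=$1122.00 total_interest=$122.00
After 3 (deposit($200)): balance=$1322.00 total_interest=$122.00
After 4 (month_end (apply 2% monthly interest)): balance=$1348.44 total_interest=$148.44
After 5 (year_end (apply 10% annual interest)): balance=$1483.28 total_interest=$283.28
After 6 (month_end (apply 2% monthly interest)): balance=$1512.94 total_interest=$312.94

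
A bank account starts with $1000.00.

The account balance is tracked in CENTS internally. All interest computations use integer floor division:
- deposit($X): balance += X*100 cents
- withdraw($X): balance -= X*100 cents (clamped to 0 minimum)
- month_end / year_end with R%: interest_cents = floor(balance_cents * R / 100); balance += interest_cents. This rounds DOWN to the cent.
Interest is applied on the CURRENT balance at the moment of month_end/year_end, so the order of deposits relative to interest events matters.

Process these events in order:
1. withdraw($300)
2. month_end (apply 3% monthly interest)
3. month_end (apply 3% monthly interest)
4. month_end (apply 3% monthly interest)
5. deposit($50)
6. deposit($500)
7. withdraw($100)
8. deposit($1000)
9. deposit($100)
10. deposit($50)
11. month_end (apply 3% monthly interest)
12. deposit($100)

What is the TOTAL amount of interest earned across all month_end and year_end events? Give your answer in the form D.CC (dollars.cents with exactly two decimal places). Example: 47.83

After 1 (withdraw($300)): balance=$700.00 total_interest=$0.00
After 2 (month_end (apply 3% monthly interest)): balance=$721.00 total_interest=$21.00
After 3 (month_end (apply 3% monthly interest)): balance=$742.63 total_interest=$42.63
After 4 (month_end (apply 3% monthly interest)): balance=$764.90 total_interest=$64.90
After 5 (deposit($50)): balance=$814.90 total_interest=$64.90
After 6 (deposit($500)): balance=$1314.90 total_interest=$64.90
After 7 (withdraw($100)): balance=$1214.90 total_interest=$64.90
After 8 (deposit($1000)): balance=$2214.90 total_interest=$64.90
After 9 (deposit($100)): balance=$2314.90 total_interest=$64.90
After 10 (deposit($50)): balance=$2364.90 total_interest=$64.90
After 11 (month_end (apply 3% monthly interest)): balance=$2435.84 total_interest=$135.84
After 12 (deposit($100)): balance=$2535.84 total_interest=$135.84

Answer: 135.84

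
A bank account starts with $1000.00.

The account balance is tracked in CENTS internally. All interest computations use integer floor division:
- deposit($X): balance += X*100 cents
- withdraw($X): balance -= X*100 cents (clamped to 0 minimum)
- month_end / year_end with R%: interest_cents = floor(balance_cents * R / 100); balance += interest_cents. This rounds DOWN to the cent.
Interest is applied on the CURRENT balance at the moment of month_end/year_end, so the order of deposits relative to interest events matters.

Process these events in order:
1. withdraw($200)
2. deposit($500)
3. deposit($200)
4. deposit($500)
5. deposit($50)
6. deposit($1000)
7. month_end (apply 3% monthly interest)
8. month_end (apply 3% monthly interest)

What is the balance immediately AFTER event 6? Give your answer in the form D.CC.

Answer: 3050.00

Derivation:
After 1 (withdraw($200)): balance=$800.00 total_interest=$0.00
After 2 (deposit($500)): balance=$1300.00 total_interest=$0.00
After 3 (deposit($200)): balance=$1500.00 total_interest=$0.00
After 4 (deposit($500)): balance=$2000.00 total_interest=$0.00
After 5 (deposit($50)): balance=$2050.00 total_interest=$0.00
After 6 (deposit($1000)): balance=$3050.00 total_interest=$0.00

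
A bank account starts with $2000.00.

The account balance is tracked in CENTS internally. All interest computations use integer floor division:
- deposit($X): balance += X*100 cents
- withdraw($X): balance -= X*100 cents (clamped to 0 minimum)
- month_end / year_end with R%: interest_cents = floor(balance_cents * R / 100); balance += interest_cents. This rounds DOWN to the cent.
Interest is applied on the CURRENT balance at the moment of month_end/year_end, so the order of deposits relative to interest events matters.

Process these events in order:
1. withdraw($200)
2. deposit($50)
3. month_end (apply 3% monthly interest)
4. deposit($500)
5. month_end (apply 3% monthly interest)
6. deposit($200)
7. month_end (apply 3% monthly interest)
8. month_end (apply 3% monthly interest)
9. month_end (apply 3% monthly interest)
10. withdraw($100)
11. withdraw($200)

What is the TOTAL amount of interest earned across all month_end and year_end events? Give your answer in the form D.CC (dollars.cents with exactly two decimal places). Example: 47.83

Answer: 375.93

Derivation:
After 1 (withdraw($200)): balance=$1800.00 total_interest=$0.00
After 2 (deposit($50)): balance=$1850.00 total_interest=$0.00
After 3 (month_end (apply 3% monthly interest)): balance=$1905.50 total_interest=$55.50
After 4 (deposit($500)): balance=$2405.50 total_interest=$55.50
After 5 (month_end (apply 3% monthly interest)): balance=$2477.66 total_interest=$127.66
After 6 (deposit($200)): balance=$2677.66 total_interest=$127.66
After 7 (month_end (apply 3% monthly interest)): balance=$2757.98 total_interest=$207.98
After 8 (month_end (apply 3% monthly interest)): balance=$2840.71 total_interest=$290.71
After 9 (month_end (apply 3% monthly interest)): balance=$2925.93 total_interest=$375.93
After 10 (withdraw($100)): balance=$2825.93 total_interest=$375.93
After 11 (withdraw($200)): balance=$2625.93 total_interest=$375.93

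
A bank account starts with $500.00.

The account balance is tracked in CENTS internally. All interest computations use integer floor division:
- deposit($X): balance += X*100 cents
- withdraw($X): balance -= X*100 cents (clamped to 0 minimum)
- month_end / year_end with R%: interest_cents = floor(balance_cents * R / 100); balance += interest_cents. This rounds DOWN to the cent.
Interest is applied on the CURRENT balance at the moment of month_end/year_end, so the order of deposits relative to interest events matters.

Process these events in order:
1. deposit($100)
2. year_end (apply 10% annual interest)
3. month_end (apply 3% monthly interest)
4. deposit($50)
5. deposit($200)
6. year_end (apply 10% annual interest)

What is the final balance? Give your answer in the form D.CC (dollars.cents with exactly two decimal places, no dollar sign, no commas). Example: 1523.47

Answer: 1022.78

Derivation:
After 1 (deposit($100)): balance=$600.00 total_interest=$0.00
After 2 (year_end (apply 10% annual interest)): balance=$660.00 total_interest=$60.00
After 3 (month_end (apply 3% monthly interest)): balance=$679.80 total_interest=$79.80
After 4 (deposit($50)): balance=$729.80 total_interest=$79.80
After 5 (deposit($200)): balance=$929.80 total_interest=$79.80
After 6 (year_end (apply 10% annual interest)): balance=$1022.78 total_interest=$172.78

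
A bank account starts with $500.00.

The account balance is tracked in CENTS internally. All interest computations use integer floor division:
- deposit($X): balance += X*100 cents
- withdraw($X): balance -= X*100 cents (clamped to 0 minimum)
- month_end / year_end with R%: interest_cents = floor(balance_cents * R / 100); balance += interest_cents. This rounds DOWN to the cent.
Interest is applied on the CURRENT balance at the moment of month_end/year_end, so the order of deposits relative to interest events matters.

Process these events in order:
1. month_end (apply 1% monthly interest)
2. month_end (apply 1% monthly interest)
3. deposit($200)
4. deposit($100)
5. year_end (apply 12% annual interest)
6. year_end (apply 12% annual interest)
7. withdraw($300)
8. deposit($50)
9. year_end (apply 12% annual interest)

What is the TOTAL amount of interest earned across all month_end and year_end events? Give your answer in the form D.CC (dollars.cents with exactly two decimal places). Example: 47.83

After 1 (month_end (apply 1% monthly interest)): balance=$505.00 total_interest=$5.00
After 2 (month_end (apply 1% monthly interest)): balance=$510.05 total_interest=$10.05
After 3 (deposit($200)): balance=$710.05 total_interest=$10.05
After 4 (deposit($100)): balance=$810.05 total_interest=$10.05
After 5 (year_end (apply 12% annual interest)): balance=$907.25 total_interest=$107.25
After 6 (year_end (apply 12% annual interest)): balance=$1016.12 total_interest=$216.12
After 7 (withdraw($300)): balance=$716.12 total_interest=$216.12
After 8 (deposit($50)): balance=$766.12 total_interest=$216.12
After 9 (year_end (apply 12% annual interest)): balance=$858.05 total_interest=$308.05

Answer: 308.05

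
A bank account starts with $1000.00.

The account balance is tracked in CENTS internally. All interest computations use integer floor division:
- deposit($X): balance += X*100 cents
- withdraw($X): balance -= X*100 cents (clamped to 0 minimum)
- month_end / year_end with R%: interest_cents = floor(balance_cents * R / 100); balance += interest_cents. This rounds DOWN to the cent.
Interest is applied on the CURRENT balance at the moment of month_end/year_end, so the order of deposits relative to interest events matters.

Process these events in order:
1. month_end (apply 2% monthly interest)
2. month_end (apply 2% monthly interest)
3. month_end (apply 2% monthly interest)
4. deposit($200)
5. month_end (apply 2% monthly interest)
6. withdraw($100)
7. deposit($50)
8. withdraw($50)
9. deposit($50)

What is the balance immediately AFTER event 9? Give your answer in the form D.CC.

After 1 (month_end (apply 2% monthly interest)): balance=$1020.00 total_interest=$20.00
After 2 (month_end (apply 2% monthly interest)): balance=$1040.40 total_interest=$40.40
After 3 (month_end (apply 2% monthly interest)): balance=$1061.20 total_interest=$61.20
After 4 (deposit($200)): balance=$1261.20 total_interest=$61.20
After 5 (month_end (apply 2% monthly interest)): balance=$1286.42 total_interest=$86.42
After 6 (withdraw($100)): balance=$1186.42 total_interest=$86.42
After 7 (deposit($50)): balance=$1236.42 total_interest=$86.42
After 8 (withdraw($50)): balance=$1186.42 total_interest=$86.42
After 9 (deposit($50)): balance=$1236.42 total_interest=$86.42

Answer: 1236.42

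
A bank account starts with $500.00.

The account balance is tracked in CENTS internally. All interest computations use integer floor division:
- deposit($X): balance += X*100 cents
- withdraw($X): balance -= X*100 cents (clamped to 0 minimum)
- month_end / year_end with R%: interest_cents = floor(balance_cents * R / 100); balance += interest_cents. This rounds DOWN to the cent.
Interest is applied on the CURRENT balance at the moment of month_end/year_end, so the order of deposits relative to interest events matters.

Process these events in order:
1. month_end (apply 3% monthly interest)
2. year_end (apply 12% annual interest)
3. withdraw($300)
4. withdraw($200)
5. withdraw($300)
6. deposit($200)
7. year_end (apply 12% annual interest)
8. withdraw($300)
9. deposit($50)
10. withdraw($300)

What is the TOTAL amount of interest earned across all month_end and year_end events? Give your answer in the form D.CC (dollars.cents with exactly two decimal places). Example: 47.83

After 1 (month_end (apply 3% monthly interest)): balance=$515.00 total_interest=$15.00
After 2 (year_end (apply 12% annual interest)): balance=$576.80 total_interest=$76.80
After 3 (withdraw($300)): balance=$276.80 total_interest=$76.80
After 4 (withdraw($200)): balance=$76.80 total_interest=$76.80
After 5 (withdraw($300)): balance=$0.00 total_interest=$76.80
After 6 (deposit($200)): balance=$200.00 total_interest=$76.80
After 7 (year_end (apply 12% annual interest)): balance=$224.00 total_interest=$100.80
After 8 (withdraw($300)): balance=$0.00 total_interest=$100.80
After 9 (deposit($50)): balance=$50.00 total_interest=$100.80
After 10 (withdraw($300)): balance=$0.00 total_interest=$100.80

Answer: 100.80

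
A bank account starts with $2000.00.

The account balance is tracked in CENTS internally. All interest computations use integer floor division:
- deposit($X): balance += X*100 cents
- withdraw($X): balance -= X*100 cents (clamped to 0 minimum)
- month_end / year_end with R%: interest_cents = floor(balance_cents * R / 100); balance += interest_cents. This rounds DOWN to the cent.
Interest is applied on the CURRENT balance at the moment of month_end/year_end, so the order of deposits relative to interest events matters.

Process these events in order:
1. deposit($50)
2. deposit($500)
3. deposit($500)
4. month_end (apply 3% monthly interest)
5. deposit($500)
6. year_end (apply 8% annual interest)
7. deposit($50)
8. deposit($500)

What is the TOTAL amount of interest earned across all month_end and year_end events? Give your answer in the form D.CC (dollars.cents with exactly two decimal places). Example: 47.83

Answer: 382.82

Derivation:
After 1 (deposit($50)): balance=$2050.00 total_interest=$0.00
After 2 (deposit($500)): balance=$2550.00 total_interest=$0.00
After 3 (deposit($500)): balance=$3050.00 total_interest=$0.00
After 4 (month_end (apply 3% monthly interest)): balance=$3141.50 total_interest=$91.50
After 5 (deposit($500)): balance=$3641.50 total_interest=$91.50
After 6 (year_end (apply 8% annual interest)): balance=$3932.82 total_interest=$382.82
After 7 (deposit($50)): balance=$3982.82 total_interest=$382.82
After 8 (deposit($500)): balance=$4482.82 total_interest=$382.82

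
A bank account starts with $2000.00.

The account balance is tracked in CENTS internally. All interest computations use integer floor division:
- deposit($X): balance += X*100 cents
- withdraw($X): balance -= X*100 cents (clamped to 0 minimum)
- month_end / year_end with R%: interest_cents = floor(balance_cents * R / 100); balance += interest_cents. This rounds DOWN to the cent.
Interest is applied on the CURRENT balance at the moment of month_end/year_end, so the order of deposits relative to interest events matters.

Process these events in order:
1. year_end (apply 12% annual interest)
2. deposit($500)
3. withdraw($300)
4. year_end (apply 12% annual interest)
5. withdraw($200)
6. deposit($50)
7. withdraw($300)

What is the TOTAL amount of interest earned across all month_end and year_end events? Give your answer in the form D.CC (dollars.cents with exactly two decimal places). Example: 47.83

Answer: 532.80

Derivation:
After 1 (year_end (apply 12% annual interest)): balance=$2240.00 total_interest=$240.00
After 2 (deposit($500)): balance=$2740.00 total_interest=$240.00
After 3 (withdraw($300)): balance=$2440.00 total_interest=$240.00
After 4 (year_end (apply 12% annual interest)): balance=$2732.80 total_interest=$532.80
After 5 (withdraw($200)): balance=$2532.80 total_interest=$532.80
After 6 (deposit($50)): balance=$2582.80 total_interest=$532.80
After 7 (withdraw($300)): balance=$2282.80 total_interest=$532.80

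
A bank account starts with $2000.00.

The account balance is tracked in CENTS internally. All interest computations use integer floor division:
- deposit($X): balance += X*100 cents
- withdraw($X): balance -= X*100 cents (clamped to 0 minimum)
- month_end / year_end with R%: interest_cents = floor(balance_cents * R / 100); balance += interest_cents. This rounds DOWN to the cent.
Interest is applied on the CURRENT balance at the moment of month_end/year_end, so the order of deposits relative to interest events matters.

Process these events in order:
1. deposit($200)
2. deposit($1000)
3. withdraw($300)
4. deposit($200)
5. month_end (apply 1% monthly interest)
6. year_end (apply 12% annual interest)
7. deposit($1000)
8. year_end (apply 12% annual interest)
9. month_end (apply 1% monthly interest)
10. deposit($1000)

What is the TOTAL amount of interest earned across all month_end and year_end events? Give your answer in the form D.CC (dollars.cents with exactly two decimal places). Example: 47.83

After 1 (deposit($200)): balance=$2200.00 total_interest=$0.00
After 2 (deposit($1000)): balance=$3200.00 total_interest=$0.00
After 3 (withdraw($300)): balance=$2900.00 total_interest=$0.00
After 4 (deposit($200)): balance=$3100.00 total_interest=$0.00
After 5 (month_end (apply 1% monthly interest)): balance=$3131.00 total_interest=$31.00
After 6 (year_end (apply 12% annual interest)): balance=$3506.72 total_interest=$406.72
After 7 (deposit($1000)): balance=$4506.72 total_interest=$406.72
After 8 (year_end (apply 12% annual interest)): balance=$5047.52 total_interest=$947.52
After 9 (month_end (apply 1% monthly interest)): balance=$5097.99 total_interest=$997.99
After 10 (deposit($1000)): balance=$6097.99 total_interest=$997.99

Answer: 997.99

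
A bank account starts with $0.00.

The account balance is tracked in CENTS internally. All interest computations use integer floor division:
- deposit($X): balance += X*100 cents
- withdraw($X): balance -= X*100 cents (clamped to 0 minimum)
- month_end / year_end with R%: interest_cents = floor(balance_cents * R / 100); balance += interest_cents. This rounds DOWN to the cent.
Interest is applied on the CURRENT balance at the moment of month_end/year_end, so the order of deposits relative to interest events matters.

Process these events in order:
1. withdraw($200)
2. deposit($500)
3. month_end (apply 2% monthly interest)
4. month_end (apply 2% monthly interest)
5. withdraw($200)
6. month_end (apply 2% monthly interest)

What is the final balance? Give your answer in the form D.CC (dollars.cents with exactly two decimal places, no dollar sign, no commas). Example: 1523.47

Answer: 326.60

Derivation:
After 1 (withdraw($200)): balance=$0.00 total_interest=$0.00
After 2 (deposit($500)): balance=$500.00 total_interest=$0.00
After 3 (month_end (apply 2% monthly interest)): balance=$510.00 total_interest=$10.00
After 4 (month_end (apply 2% monthly interest)): balance=$520.20 total_interest=$20.20
After 5 (withdraw($200)): balance=$320.20 total_interest=$20.20
After 6 (month_end (apply 2% monthly interest)): balance=$326.60 total_interest=$26.60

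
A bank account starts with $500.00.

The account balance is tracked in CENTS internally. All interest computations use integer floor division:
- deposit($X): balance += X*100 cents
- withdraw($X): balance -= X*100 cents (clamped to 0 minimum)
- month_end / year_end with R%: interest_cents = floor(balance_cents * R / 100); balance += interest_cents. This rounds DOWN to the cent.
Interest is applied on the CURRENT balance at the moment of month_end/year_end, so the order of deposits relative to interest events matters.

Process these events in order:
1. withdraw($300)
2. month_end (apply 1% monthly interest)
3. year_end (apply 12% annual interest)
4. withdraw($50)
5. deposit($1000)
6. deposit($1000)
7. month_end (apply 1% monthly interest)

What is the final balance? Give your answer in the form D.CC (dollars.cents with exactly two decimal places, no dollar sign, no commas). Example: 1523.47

After 1 (withdraw($300)): balance=$200.00 total_interest=$0.00
After 2 (month_end (apply 1% monthly interest)): balance=$202.00 total_interest=$2.00
After 3 (year_end (apply 12% annual interest)): balance=$226.24 total_interest=$26.24
After 4 (withdraw($50)): balance=$176.24 total_interest=$26.24
After 5 (deposit($1000)): balance=$1176.24 total_interest=$26.24
After 6 (deposit($1000)): balance=$2176.24 total_interest=$26.24
After 7 (month_end (apply 1% monthly interest)): balance=$2198.00 total_interest=$48.00

Answer: 2198.00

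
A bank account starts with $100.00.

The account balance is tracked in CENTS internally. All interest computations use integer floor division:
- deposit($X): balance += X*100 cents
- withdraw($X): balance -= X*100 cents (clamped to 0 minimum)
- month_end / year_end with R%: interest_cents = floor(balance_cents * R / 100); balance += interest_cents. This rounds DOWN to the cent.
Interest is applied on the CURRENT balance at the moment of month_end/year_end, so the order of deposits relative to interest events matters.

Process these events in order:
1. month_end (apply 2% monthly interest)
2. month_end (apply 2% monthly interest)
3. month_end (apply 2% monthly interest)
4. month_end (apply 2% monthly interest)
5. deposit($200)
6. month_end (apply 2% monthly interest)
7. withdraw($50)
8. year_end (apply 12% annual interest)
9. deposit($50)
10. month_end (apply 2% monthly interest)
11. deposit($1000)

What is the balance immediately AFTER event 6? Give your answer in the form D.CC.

Answer: 314.40

Derivation:
After 1 (month_end (apply 2% monthly interest)): balance=$102.00 total_interest=$2.00
After 2 (month_end (apply 2% monthly interest)): balance=$104.04 total_interest=$4.04
After 3 (month_end (apply 2% monthly interest)): balance=$106.12 total_interest=$6.12
After 4 (month_end (apply 2% monthly interest)): balance=$108.24 total_interest=$8.24
After 5 (deposit($200)): balance=$308.24 total_interest=$8.24
After 6 (month_end (apply 2% monthly interest)): balance=$314.40 total_interest=$14.40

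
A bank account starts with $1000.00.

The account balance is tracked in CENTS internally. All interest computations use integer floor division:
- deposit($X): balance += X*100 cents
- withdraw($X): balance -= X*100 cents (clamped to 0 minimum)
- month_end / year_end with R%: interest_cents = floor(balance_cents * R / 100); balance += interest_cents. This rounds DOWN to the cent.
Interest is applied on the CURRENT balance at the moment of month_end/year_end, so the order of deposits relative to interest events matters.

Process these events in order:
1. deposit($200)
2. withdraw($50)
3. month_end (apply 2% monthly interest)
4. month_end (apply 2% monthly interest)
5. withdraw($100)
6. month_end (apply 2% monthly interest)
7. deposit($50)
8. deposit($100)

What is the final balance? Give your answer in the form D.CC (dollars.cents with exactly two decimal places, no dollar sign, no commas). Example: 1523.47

After 1 (deposit($200)): balance=$1200.00 total_interest=$0.00
After 2 (withdraw($50)): balance=$1150.00 total_interest=$0.00
After 3 (month_end (apply 2% monthly interest)): balance=$1173.00 total_interest=$23.00
After 4 (month_end (apply 2% monthly interest)): balance=$1196.46 total_interest=$46.46
After 5 (withdraw($100)): balance=$1096.46 total_interest=$46.46
After 6 (month_end (apply 2% monthly interest)): balance=$1118.38 total_interest=$68.38
After 7 (deposit($50)): balance=$1168.38 total_interest=$68.38
After 8 (deposit($100)): balance=$1268.38 total_interest=$68.38

Answer: 1268.38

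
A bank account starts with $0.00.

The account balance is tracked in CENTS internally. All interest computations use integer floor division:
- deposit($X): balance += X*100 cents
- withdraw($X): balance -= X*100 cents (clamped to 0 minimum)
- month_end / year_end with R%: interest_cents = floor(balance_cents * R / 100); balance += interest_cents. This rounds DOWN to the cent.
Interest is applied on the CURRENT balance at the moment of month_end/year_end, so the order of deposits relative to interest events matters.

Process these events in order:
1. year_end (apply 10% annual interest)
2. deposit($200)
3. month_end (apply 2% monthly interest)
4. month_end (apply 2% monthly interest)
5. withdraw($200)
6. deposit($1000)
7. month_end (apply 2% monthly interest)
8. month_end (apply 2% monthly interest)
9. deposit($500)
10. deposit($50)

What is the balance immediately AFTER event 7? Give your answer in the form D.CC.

After 1 (year_end (apply 10% annual interest)): balance=$0.00 total_interest=$0.00
After 2 (deposit($200)): balance=$200.00 total_interest=$0.00
After 3 (month_end (apply 2% monthly interest)): balance=$204.00 total_interest=$4.00
After 4 (month_end (apply 2% monthly interest)): balance=$208.08 total_interest=$8.08
After 5 (withdraw($200)): balance=$8.08 total_interest=$8.08
After 6 (deposit($1000)): balance=$1008.08 total_interest=$8.08
After 7 (month_end (apply 2% monthly interest)): balance=$1028.24 total_interest=$28.24

Answer: 1028.24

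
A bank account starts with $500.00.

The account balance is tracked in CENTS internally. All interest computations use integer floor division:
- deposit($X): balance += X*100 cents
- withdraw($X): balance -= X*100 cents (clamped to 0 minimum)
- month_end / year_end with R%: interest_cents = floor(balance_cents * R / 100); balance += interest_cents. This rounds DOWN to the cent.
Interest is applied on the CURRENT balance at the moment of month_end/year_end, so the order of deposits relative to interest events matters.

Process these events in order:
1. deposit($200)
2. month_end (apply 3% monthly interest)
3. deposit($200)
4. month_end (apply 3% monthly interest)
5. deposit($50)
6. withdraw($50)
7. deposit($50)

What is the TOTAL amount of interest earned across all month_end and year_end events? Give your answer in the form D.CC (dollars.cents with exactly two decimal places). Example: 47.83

Answer: 48.63

Derivation:
After 1 (deposit($200)): balance=$700.00 total_interest=$0.00
After 2 (month_end (apply 3% monthly interest)): balance=$721.00 total_interest=$21.00
After 3 (deposit($200)): balance=$921.00 total_interest=$21.00
After 4 (month_end (apply 3% monthly interest)): balance=$948.63 total_interest=$48.63
After 5 (deposit($50)): balance=$998.63 total_interest=$48.63
After 6 (withdraw($50)): balance=$948.63 total_interest=$48.63
After 7 (deposit($50)): balance=$998.63 total_interest=$48.63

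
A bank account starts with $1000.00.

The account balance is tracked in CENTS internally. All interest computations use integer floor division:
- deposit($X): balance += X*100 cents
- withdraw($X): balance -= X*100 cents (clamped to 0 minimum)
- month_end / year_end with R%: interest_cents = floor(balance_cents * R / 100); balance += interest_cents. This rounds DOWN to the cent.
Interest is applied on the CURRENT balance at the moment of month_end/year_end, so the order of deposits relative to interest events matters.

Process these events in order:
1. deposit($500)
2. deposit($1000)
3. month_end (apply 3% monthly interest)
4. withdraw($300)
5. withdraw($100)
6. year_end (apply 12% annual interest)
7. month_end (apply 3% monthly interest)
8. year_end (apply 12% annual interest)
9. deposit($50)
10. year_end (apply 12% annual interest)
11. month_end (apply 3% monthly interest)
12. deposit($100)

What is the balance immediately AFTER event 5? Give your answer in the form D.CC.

Answer: 2175.00

Derivation:
After 1 (deposit($500)): balance=$1500.00 total_interest=$0.00
After 2 (deposit($1000)): balance=$2500.00 total_interest=$0.00
After 3 (month_end (apply 3% monthly interest)): balance=$2575.00 total_interest=$75.00
After 4 (withdraw($300)): balance=$2275.00 total_interest=$75.00
After 5 (withdraw($100)): balance=$2175.00 total_interest=$75.00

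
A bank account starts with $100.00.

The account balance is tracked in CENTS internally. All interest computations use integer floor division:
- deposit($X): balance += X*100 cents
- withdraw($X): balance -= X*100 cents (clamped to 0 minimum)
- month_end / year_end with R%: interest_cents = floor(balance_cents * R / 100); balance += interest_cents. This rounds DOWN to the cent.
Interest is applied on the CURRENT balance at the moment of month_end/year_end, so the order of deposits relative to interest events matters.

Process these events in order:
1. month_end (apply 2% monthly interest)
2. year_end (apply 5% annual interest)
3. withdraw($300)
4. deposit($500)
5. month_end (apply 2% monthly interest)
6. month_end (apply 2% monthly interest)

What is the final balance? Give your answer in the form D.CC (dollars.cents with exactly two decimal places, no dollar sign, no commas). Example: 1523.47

Answer: 520.20

Derivation:
After 1 (month_end (apply 2% monthly interest)): balance=$102.00 total_interest=$2.00
After 2 (year_end (apply 5% annual interest)): balance=$107.10 total_interest=$7.10
After 3 (withdraw($300)): balance=$0.00 total_interest=$7.10
After 4 (deposit($500)): balance=$500.00 total_interest=$7.10
After 5 (month_end (apply 2% monthly interest)): balance=$510.00 total_interest=$17.10
After 6 (month_end (apply 2% monthly interest)): balance=$520.20 total_interest=$27.30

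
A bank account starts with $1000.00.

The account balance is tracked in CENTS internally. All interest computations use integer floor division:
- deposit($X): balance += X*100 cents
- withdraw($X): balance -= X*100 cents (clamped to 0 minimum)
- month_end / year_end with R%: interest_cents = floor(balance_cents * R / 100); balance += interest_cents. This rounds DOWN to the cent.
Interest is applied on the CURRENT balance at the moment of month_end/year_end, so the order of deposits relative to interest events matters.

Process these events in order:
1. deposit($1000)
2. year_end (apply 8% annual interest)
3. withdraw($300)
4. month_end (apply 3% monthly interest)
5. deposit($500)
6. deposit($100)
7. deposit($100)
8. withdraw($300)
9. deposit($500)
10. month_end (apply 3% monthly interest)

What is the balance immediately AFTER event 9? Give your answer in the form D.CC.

Answer: 2815.80

Derivation:
After 1 (deposit($1000)): balance=$2000.00 total_interest=$0.00
After 2 (year_end (apply 8% annual interest)): balance=$2160.00 total_interest=$160.00
After 3 (withdraw($300)): balance=$1860.00 total_interest=$160.00
After 4 (month_end (apply 3% monthly interest)): balance=$1915.80 total_interest=$215.80
After 5 (deposit($500)): balance=$2415.80 total_interest=$215.80
After 6 (deposit($100)): balance=$2515.80 total_interest=$215.80
After 7 (deposit($100)): balance=$2615.80 total_interest=$215.80
After 8 (withdraw($300)): balance=$2315.80 total_interest=$215.80
After 9 (deposit($500)): balance=$2815.80 total_interest=$215.80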